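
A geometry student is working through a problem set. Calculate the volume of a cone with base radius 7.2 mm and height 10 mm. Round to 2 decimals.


Shape: cone
Radius r = 7.2 mm, Height h = 10 mm
Formula: V = (1/3) * pi * r^2 * h
r^2 = 51.84
pi * r^2 * h = pi * 51.84 * 10 = 518.4 * pi
V = 518.4 * pi / 3
V = 542.87
542.87 mm^3


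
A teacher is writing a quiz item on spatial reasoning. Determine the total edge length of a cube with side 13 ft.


Shape: cube
Side s = 13 ft
A cube has 12 edges, all equal.
Formula: total edge length = 12 * s
Total = 12 * 13
Total = 156
156 ft


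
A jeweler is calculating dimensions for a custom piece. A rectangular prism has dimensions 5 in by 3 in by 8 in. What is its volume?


Shape: rectangular prism
l = 5 in, w = 3 in, h = 8 in
Formula: V = l * w * h
V = 5 * 3 * 8
V = 15 * 8
V = 120
120 in^3


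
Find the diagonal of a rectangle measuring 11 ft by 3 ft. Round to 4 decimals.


Shape: rectangle (diagonal via Pythagoras)
Sides: 11 ft and 3 ft
Formula: d = sqrt(l^2 + w^2)
l^2 = 121, w^2 = 9
l^2 + w^2 = 130
d = sqrt(130)
d = 11.4018
11.4018 ft


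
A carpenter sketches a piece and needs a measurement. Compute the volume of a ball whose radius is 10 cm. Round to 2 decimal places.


Shape: sphere
Radius r = 10 cm
Formula: V = (4/3) * pi * r^3
r^3 = 1000
(4/3) * 1000 = 1333.333333
V = 1333.333333 * pi
V = 4188.79
4188.79 cm^3


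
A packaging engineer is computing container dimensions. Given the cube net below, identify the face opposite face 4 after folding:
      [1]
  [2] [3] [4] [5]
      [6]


Net: cross layout. Take square 3 as the base (bottom).
Fold the four squares in the horizontal row up around 3: 2 -> left, 4 -> right, 5 wraps to the top.
Fold 1 and 6 up from 3: 1 -> back, 6 -> front.
Opposite pairs are therefore: (1, 6), (2, 4), (3, 5).
Face 4 is opposite face 2.
face 2


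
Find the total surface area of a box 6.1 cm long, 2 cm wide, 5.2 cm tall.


Shape: rectangular prism
l = 6.1 cm, w = 2 cm, h = 5.2 cm
Formula: SA = 2(lw + lh + wh)
lw = 12.2, lh = 31.72, wh = 10.4
lw + lh + wh = 54.32
SA = 2 * 54.32
SA = 108.64
108.64 cm^2


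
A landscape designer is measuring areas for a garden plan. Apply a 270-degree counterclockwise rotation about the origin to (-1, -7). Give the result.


Transformation: rotation about the origin
Original point: (-1, -7)
Rule for 270 deg counterclockwise: (x, y) -> (y, -x)
Apply: (-1, -7) -> (-7, 1)
(-7, 1)


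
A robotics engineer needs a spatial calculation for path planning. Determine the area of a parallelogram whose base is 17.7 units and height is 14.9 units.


Shape: parallelogram
Base b = 17.7 units, Height h = 14.9 units
Formula: A = b * h
A = 17.7 * 14.9
A = 263.73
263.73 units^2


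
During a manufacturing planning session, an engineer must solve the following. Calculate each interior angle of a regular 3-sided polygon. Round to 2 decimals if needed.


Shape: regular triangle (3 sides)
Formula: interior angle = (n - 2) * 180 / n
(n - 2) = 1
(n - 2) * 180 = 180
angle = 180 / 3
angle = 60
60 degrees


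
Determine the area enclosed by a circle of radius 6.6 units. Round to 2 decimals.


Shape: circle
Radius r = 6.6 units
Formula: A = pi * r^2
r^2 = 6.6^2 = 43.56
A = pi * 43.56
A = 136.85
136.85 units^2


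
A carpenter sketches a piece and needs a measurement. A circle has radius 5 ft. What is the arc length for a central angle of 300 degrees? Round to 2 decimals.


Shape: circular arc
Radius r = 5 ft, Angle = 300 degrees
Formula: L = (angle/360) * 2 * pi * r
2 * pi * r = 10 * pi
L = (300/360) * 10 * pi
L = 8.333333 * pi
L = 26.18
26.18 ft


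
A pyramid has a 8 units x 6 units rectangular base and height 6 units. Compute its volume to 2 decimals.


Shape: rectangular pyramid
Base: 8 units x 6 units, Height h = 6 units
Formula: V = (1/3) * base_area * h
base_area = 8 * 6 = 48
base_area * h = 48 * 6 = 288
V = 288 / 3
V = 96
96 units^3


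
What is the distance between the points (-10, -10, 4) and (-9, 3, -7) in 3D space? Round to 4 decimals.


3D distance between two points
P1 = (-10, -10, 4), P2 = (-9, 3, -7)
Formula: d = sqrt((x2-x1)^2 + (y2-y1)^2 + (z2-z1)^2)
dx = -9 - -10 = 1
dy = 3 - -10 = 13
dz = -7 - 4 = -11
dx^2 + dy^2 + dz^2 = 1 + 169 + 121 = 291
d = sqrt(291)
d = 17.0587
17.0587 units


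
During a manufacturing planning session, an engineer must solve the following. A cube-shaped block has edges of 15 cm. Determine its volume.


Shape: cube
Side s = 15 cm
Formula: V = s^3
V = 15 * 15 * 15
V = 225 * 15
V = 3375
3375 cm^3


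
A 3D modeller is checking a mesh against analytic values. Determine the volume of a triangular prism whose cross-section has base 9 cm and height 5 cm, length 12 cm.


Shape: triangular prism
Triangle base = 9 cm, triangle height = 5 cm, prism length L = 12 cm
Formula: V = (1/2 * b * h_tri) * L
Cross-section area = 0.5 * 9 * 5 = 22.5
V = 22.5 * 12
V = 270
270 cm^3


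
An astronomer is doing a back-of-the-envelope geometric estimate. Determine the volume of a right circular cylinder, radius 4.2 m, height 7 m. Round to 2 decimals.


Shape: cylinder
Radius r = 4.2 m, Height h = 7 m
Formula: V = pi * r^2 * h
r^2 = 17.64
V = pi * 17.64 * 7
V = 123.48 * pi
V = 387.92
387.92 m^3


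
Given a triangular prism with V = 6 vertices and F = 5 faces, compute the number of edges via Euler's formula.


Polyhedron: triangular prism
Euler's formula for convex polyhedra: V - E + F = 2
Given: V = 6 vertices and F = 5 faces
Solve for E:
E = V + F - 2 = 6 + 5 - 2 = 9
9 edges


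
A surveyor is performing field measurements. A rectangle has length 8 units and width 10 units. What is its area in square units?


Shape: rectangle
Length l = 8 units, Width w = 10 units
Formula: A = l * w
A = 8 * 10
A = 80
80 units^2


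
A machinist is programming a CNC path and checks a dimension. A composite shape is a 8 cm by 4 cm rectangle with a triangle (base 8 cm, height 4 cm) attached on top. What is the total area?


Composite shape: rectangle + triangle
Rectangle area = 8 * 4 = 32
Triangle area = 0.5 * 8 * 4 = 16
Total = 32 + 16
Total = 48
48 cm^2


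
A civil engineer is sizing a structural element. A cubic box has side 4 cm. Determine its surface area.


Shape: cube
Side s = 4 cm
A cube has 6 square faces.
Formula: SA = 6 * s^2
s^2 = 16
SA = 6 * 16
SA = 96
96 cm^2


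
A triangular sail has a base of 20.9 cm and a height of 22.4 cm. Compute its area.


Shape: triangle
Base b = 20.9 cm, Height h = 22.4 cm
Formula: A = (1/2) * b * h
A = 0.5 * 20.9 * 22.4
A = 0.5 * 468.16
A = 234.08
234.08 cm^2


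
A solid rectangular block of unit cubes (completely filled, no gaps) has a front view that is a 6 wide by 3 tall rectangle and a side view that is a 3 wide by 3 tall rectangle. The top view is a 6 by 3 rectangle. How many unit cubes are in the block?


Orthographic views of a solid rectangular block:
Front view 6 x 3 -> length = 6, height = 3
Side view 3 x 3 -> width = 3, height = 3 (consistent)
Top view 6 x 3 -> confirms length = 6, width = 3
The block is 6 x 3 x 3.
Total unit cubes = 6 * 3 * 3 = 54
54 unit cubes


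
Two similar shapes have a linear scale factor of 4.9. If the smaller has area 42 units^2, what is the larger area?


Linear scale factor k = 4.9
Original area = 42 units^2
Rule: under a linear scaling by k, areas scale by k^2.
k^2 = 4.9^2 = 24.01
New area = 42 * 24.01
New area = 1008.42
1008.42 units^2


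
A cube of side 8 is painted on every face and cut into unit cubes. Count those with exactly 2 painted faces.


Large cube: 8 x 8 x 8, cut into unit cubes.
n = 8, so n - 2 = 6
Cubes with 2 painted faces lie along the edges, excluding corners.
A cube has 12 edges; each contributes (n - 2) = 6 such cubes.
Count = 12 * 6 = 72
72 unit cubes


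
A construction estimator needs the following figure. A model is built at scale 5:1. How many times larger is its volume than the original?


Linear scale factor k = 5
Rule: under a linear scaling by k, volumes scale by k^3.
k^3 = 5 * 5 * 5
k^3 = 25 * 5
k^3 = 125
Volume scales by a factor of 125.
125 (dimensionless)


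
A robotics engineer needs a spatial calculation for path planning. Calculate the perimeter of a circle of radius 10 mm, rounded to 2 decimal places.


Shape: circle
Radius r = 10 mm
Formula: C = 2 * pi * r
C = 2 * pi * 10
C = 20 * pi
C = 62.83
62.83 mm


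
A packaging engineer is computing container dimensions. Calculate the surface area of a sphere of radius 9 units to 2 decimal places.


Shape: sphere
Radius r = 9 units
Formula: SA = 4 * pi * r^2
r^2 = 81
SA = 4 * pi * 81
SA = 324 * pi
SA = 1017.88
1017.88 units^2


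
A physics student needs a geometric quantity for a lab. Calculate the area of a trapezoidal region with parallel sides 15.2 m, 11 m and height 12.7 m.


Shape: trapezoid
Parallel sides a = 15.2 m, b = 11 m; Height h = 12.7 m
Formula: A = (a + b) * h / 2
a + b = 15.2 + 11 = 26.2
A = 26.2 * 12.7 / 2
A = 332.74 / 2
A = 166.37
166.37 m^2


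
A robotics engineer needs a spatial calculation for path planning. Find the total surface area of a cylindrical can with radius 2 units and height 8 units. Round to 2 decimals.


Shape: closed cylinder
Radius r = 2 units, Height h = 8 units
Formula: SA = 2*pi*r^2 + 2*pi*r*h = 2*pi*r*(r + h)
r + h = 10
2 * r * (r + h) = 2 * 2 * 10 = 40
SA = 40 * pi
SA = 125.66
125.66 units^2


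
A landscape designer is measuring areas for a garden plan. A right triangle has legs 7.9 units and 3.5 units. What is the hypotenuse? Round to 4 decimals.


Shape: right triangle
Legs a = 7.9 units, b = 3.5 units
Formula: c = sqrt(a^2 + b^2)
a^2 = 62.41, b^2 = 12.25
a^2 + b^2 = 74.66
c = sqrt(74.66)
c = 8.6406
8.6406 units


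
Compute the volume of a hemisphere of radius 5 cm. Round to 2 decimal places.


Shape: hemisphere (half of a sphere)
Radius r = 5 cm
Formula: V = (1/2) * (4/3) * pi * r^3 = (2/3) * pi * r^3
r^3 = 125
(2/3) * 125 = 83.333333
V = 83.333333 * pi
V = 261.8
261.8 cm^3


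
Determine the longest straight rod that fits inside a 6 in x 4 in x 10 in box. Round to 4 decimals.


Shape: rectangular box (space diagonal)
l = 6 in, w = 4 in, h = 10 in
Visualize: the diagonal of the base, then a right triangle with that diagonal and the height.
Formula: d = sqrt(l^2 + w^2 + h^2)
l^2 + w^2 + h^2 = 36 + 16 + 100 = 152
d = sqrt(152)
d = 12.3288
12.3288 in


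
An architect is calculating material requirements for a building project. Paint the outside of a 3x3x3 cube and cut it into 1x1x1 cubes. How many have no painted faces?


Large cube: 3 x 3 x 3, cut into unit cubes.
n = 3, so n - 2 = 1
Unpainted cubes form the interior (n - 2)^3 block.
(n - 2)^3 = 1^3 = 1
1 unit cubes


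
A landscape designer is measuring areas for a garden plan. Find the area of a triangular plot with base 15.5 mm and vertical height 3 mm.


Shape: triangle
Base b = 15.5 mm, Height h = 3 mm
Formula: A = (1/2) * b * h
A = 0.5 * 15.5 * 3
A = 0.5 * 46.5
A = 23.25
23.25 mm^2


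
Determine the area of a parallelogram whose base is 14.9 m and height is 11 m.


Shape: parallelogram
Base b = 14.9 m, Height h = 11 m
Formula: A = b * h
A = 14.9 * 11
A = 163.9
163.9 m^2


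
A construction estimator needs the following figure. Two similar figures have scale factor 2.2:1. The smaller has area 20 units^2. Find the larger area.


Linear scale factor k = 2.2
Original area = 20 units^2
Rule: under a linear scaling by k, areas scale by k^2.
k^2 = 2.2^2 = 4.84
New area = 20 * 4.84
New area = 96.8
96.8 units^2


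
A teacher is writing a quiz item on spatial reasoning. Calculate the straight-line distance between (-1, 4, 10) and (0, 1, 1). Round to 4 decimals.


3D distance between two points
P1 = (-1, 4, 10), P2 = (0, 1, 1)
Formula: d = sqrt((x2-x1)^2 + (y2-y1)^2 + (z2-z1)^2)
dx = 0 - -1 = 1
dy = 1 - 4 = -3
dz = 1 - 10 = -9
dx^2 + dy^2 + dz^2 = 1 + 9 + 81 = 91
d = sqrt(91)
d = 9.5394
9.5394 units


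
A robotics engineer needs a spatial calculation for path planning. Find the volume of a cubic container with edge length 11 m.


Shape: cube
Side s = 11 m
Formula: V = s^3
V = 11 * 11 * 11
V = 121 * 11
V = 1331
1331 m^3


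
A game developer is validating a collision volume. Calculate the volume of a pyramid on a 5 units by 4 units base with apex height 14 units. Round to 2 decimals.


Shape: rectangular pyramid
Base: 5 units x 4 units, Height h = 14 units
Formula: V = (1/3) * base_area * h
base_area = 5 * 4 = 20
base_area * h = 20 * 14 = 280
V = 280 / 3
V = 93.33
93.33 units^3


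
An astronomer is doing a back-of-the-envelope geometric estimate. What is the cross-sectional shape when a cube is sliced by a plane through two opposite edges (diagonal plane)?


Solid: cube
Cutting plane: through two opposite edges (diagonal plane)
Visualize the intersection of the plane with the solid's surface.
The boundary of the cut region is a rectangle.
rectangle


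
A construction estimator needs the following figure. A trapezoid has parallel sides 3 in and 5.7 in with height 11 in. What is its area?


Shape: trapezoid
Parallel sides a = 3 in, b = 5.7 in; Height h = 11 in
Formula: A = (a + b) * h / 2
a + b = 3 + 5.7 = 8.7
A = 8.7 * 11 / 2
A = 95.7 / 2
A = 47.85
47.85 in^2


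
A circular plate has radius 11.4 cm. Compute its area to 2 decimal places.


Shape: circle
Radius r = 11.4 cm
Formula: A = pi * r^2
r^2 = 11.4^2 = 129.96
A = pi * 129.96
A = 408.28
408.28 cm^2


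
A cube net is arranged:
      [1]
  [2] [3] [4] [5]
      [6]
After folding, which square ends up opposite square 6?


Net: cross layout. Take square 3 as the base (bottom).
Fold the four squares in the horizontal row up around 3: 2 -> left, 4 -> right, 5 wraps to the top.
Fold 1 and 6 up from 3: 1 -> back, 6 -> front.
Opposite pairs are therefore: (1, 6), (2, 4), (3, 5).
Face 6 is opposite face 1.
face 1


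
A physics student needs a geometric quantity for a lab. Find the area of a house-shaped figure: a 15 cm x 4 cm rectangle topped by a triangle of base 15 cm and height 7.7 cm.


Composite shape: rectangle + triangle
Rectangle area = 15 * 4 = 60
Triangle area = 0.5 * 15 * 7.7 = 57.75
Total = 60 + 57.75
Total = 117.75
117.75 cm^2


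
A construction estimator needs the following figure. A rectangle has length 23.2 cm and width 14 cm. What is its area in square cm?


Shape: rectangle
Length l = 23.2 cm, Width w = 14 cm
Formula: A = l * w
A = 23.2 * 14
A = 324.8
324.8 cm^2


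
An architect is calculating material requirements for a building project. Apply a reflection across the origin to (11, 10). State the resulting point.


Transformation: reflection
Original point: (11, 10)
Rule for reflection through the origin: (x, y) -> (-x, -y)
Apply: (11, 10) -> (-11, -10)
(-11, -10)


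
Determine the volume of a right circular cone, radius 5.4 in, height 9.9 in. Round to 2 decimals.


Shape: cone
Radius r = 5.4 in, Height h = 9.9 in
Formula: V = (1/3) * pi * r^2 * h
r^2 = 29.16
pi * r^2 * h = pi * 29.16 * 9.9 = 288.684 * pi
V = 288.684 * pi / 3
V = 302.31
302.31 in^3


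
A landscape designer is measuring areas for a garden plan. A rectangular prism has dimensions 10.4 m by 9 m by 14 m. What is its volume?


Shape: rectangular prism
l = 10.4 m, w = 9 m, h = 14 m
Formula: V = l * w * h
V = 10.4 * 9 * 14
V = 93.6 * 14
V = 1310.4
1310.4 m^3


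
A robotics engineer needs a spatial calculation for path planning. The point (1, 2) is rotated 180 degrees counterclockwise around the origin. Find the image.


Transformation: rotation about the origin
Original point: (1, 2)
Rule for 180 deg: (x, y) -> (-x, -y)
Apply: (1, 2) -> (-1, -2)
(-1, -2)


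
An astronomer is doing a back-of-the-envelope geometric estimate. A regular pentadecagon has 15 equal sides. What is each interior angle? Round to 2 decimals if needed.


Shape: regular pentadecagon (15 sides)
Formula: interior angle = (n - 2) * 180 / n
(n - 2) = 13
(n - 2) * 180 = 2340
angle = 2340 / 15
angle = 156
156 degrees


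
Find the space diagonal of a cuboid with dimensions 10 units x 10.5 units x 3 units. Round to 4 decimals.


Shape: rectangular box (space diagonal)
l = 10 units, w = 10.5 units, h = 3 units
Visualize: the diagonal of the base, then a right triangle with that diagonal and the height.
Formula: d = sqrt(l^2 + w^2 + h^2)
l^2 + w^2 + h^2 = 100 + 110.25 + 9 = 219.25
d = sqrt(219.25)
d = 14.8071
14.8071 units


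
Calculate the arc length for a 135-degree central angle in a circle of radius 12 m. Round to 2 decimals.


Shape: circular arc
Radius r = 12 m, Angle = 135 degrees
Formula: L = (angle/360) * 2 * pi * r
2 * pi * r = 24 * pi
L = (135/360) * 24 * pi
L = 9 * pi
L = 28.27
28.27 m


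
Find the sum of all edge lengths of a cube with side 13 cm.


Shape: cube
Side s = 13 cm
A cube has 12 edges, all equal.
Formula: total edge length = 12 * s
Total = 12 * 13
Total = 156
156 cm


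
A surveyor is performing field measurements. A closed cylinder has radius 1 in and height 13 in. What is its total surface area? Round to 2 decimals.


Shape: closed cylinder
Radius r = 1 in, Height h = 13 in
Formula: SA = 2*pi*r^2 + 2*pi*r*h = 2*pi*r*(r + h)
r + h = 14
2 * r * (r + h) = 2 * 1 * 14 = 28
SA = 28 * pi
SA = 87.96
87.96 in^2


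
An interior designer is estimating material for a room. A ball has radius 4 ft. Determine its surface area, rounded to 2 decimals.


Shape: sphere
Radius r = 4 ft
Formula: SA = 4 * pi * r^2
r^2 = 16
SA = 4 * pi * 16
SA = 64 * pi
SA = 201.06
201.06 ft^2


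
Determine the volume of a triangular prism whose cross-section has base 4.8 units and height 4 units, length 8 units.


Shape: triangular prism
Triangle base = 4.8 units, triangle height = 4 units, prism length L = 8 units
Formula: V = (1/2 * b * h_tri) * L
Cross-section area = 0.5 * 4.8 * 4 = 9.6
V = 9.6 * 8
V = 76.8
76.8 units^3


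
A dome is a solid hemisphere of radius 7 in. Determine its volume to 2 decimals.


Shape: hemisphere (half of a sphere)
Radius r = 7 in
Formula: V = (1/2) * (4/3) * pi * r^3 = (2/3) * pi * r^3
r^3 = 343
(2/3) * 343 = 228.666667
V = 228.666667 * pi
V = 718.38
718.38 in^3


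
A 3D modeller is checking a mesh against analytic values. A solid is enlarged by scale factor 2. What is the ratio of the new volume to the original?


Linear scale factor k = 2
Rule: under a linear scaling by k, volumes scale by k^3.
k^3 = 2 * 2 * 2
k^3 = 4 * 2
k^3 = 8
Volume scales by a factor of 8.
8 (dimensionless)


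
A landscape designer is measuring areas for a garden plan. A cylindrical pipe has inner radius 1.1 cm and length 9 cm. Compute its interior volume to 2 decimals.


Shape: cylinder
Radius r = 1.1 cm, Height h = 9 cm
Formula: V = pi * r^2 * h
r^2 = 1.21
V = pi * 1.21 * 9
V = 10.89 * pi
V = 34.21
34.21 cm^3


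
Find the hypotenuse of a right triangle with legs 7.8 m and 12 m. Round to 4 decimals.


Shape: right triangle
Legs a = 7.8 m, b = 12 m
Formula: c = sqrt(a^2 + b^2)
a^2 = 60.84, b^2 = 144
a^2 + b^2 = 204.84
c = sqrt(204.84)
c = 14.3122
14.3122 m


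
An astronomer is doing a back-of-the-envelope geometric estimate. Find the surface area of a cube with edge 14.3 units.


Shape: cube
Side s = 14.3 units
A cube has 6 square faces.
Formula: SA = 6 * s^2
s^2 = 204.49
SA = 6 * 204.49
SA = 1226.94
1226.94 units^2


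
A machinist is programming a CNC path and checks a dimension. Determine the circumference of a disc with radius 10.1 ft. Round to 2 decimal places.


Shape: circle
Radius r = 10.1 ft
Formula: C = 2 * pi * r
C = 2 * pi * 10.1
C = 20.2 * pi
C = 63.46
63.46 ft


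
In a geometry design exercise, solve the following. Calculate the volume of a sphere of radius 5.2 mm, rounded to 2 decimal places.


Shape: sphere
Radius r = 5.2 mm
Formula: V = (4/3) * pi * r^3
r^3 = 140.608
(4/3) * 140.608 = 187.477333
V = 187.477333 * pi
V = 588.98
588.98 mm^3


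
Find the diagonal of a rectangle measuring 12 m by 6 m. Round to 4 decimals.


Shape: rectangle (diagonal via Pythagoras)
Sides: 12 m and 6 m
Formula: d = sqrt(l^2 + w^2)
l^2 = 144, w^2 = 36
l^2 + w^2 = 180
d = sqrt(180)
d = 13.4164
13.4164 m


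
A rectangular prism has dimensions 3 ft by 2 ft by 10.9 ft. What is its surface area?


Shape: rectangular prism
l = 3 ft, w = 2 ft, h = 10.9 ft
Formula: SA = 2(lw + lh + wh)
lw = 6, lh = 32.7, wh = 21.8
lw + lh + wh = 60.5
SA = 2 * 60.5
SA = 121
121 ft^2


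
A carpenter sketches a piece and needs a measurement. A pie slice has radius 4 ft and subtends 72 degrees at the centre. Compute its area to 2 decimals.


Shape: circular sector
Radius r = 4 ft, Angle = 72 degrees
Formula: A = (angle/360) * pi * r^2
r^2 = 16
Fraction of circle = 72/360
A = (72/360) * pi * 16
A = 3.2 * pi
A = 10.05
10.05 ft^2


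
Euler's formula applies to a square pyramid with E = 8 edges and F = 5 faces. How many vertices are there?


Polyhedron: square pyramid
Euler's formula for convex polyhedra: V - E + F = 2
Given: E = 8 edges and F = 5 faces
Solve for V:
V = 2 + E - F = 2 + 8 - 5 = 5
5 vertices


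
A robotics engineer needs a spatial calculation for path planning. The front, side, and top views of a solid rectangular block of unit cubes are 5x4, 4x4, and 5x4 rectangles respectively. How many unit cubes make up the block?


Orthographic views of a solid rectangular block:
Front view 5 x 4 -> length = 5, height = 4
Side view 4 x 4 -> width = 4, height = 4 (consistent)
Top view 5 x 4 -> confirms length = 5, width = 4
The block is 5 x 4 x 4.
Total unit cubes = 5 * 4 * 4 = 80
80 unit cubes


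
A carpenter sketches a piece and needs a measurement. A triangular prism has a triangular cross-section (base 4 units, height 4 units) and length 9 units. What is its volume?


Shape: triangular prism
Triangle base = 4 units, triangle height = 4 units, prism length L = 9 units
Formula: V = (1/2 * b * h_tri) * L
Cross-section area = 0.5 * 4 * 4 = 8
V = 8 * 9
V = 72
72 units^3


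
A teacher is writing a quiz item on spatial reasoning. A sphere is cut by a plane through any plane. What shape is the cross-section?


Solid: sphere
Cutting plane: through any plane
Visualize the intersection of the plane with the solid's surface.
The boundary of the cut region is a circle.
circle


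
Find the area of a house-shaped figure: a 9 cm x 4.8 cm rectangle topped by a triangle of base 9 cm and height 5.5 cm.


Composite shape: rectangle + triangle
Rectangle area = 9 * 4.8 = 43.2
Triangle area = 0.5 * 9 * 5.5 = 24.75
Total = 43.2 + 24.75
Total = 67.95
67.95 cm^2


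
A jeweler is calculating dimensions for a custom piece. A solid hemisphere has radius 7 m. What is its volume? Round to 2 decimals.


Shape: hemisphere (half of a sphere)
Radius r = 7 m
Formula: V = (1/2) * (4/3) * pi * r^3 = (2/3) * pi * r^3
r^3 = 343
(2/3) * 343 = 228.666667
V = 228.666667 * pi
V = 718.38
718.38 m^3


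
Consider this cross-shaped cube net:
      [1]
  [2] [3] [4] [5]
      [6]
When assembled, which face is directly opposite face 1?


Net: cross layout. Take square 3 as the base (bottom).
Fold the four squares in the horizontal row up around 3: 2 -> left, 4 -> right, 5 wraps to the top.
Fold 1 and 6 up from 3: 1 -> back, 6 -> front.
Opposite pairs are therefore: (1, 6), (2, 4), (3, 5).
Face 1 is opposite face 6.
face 6


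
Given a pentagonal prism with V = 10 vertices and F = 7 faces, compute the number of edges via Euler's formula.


Polyhedron: pentagonal prism
Euler's formula for convex polyhedra: V - E + F = 2
Given: V = 10 vertices and F = 7 faces
Solve for E:
E = V + F - 2 = 10 + 7 - 2 = 15
15 edges


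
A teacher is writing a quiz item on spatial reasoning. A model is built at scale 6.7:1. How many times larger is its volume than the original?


Linear scale factor k = 6.7
Rule: under a linear scaling by k, volumes scale by k^3.
k^3 = 6.7 * 6.7 * 6.7
k^3 = 44.89 * 6.7
k^3 = 300.763
Volume scales by a factor of 300.763.
300.763 (dimensionless)


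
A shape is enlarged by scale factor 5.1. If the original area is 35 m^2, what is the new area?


Linear scale factor k = 5.1
Original area = 35 m^2
Rule: under a linear scaling by k, areas scale by k^2.
k^2 = 5.1^2 = 26.01
New area = 35 * 26.01
New area = 910.35
910.35 m^2


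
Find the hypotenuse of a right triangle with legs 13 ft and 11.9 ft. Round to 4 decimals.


Shape: right triangle
Legs a = 13 ft, b = 11.9 ft
Formula: c = sqrt(a^2 + b^2)
a^2 = 169, b^2 = 141.61
a^2 + b^2 = 310.61
c = sqrt(310.61)
c = 17.6241
17.6241 ft


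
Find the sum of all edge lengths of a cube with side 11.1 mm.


Shape: cube
Side s = 11.1 mm
A cube has 12 edges, all equal.
Formula: total edge length = 12 * s
Total = 12 * 11.1
Total = 133.2
133.2 mm


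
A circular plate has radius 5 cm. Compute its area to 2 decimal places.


Shape: circle
Radius r = 5 cm
Formula: A = pi * r^2
r^2 = 5^2 = 25
A = pi * 25
A = 78.54
78.54 cm^2


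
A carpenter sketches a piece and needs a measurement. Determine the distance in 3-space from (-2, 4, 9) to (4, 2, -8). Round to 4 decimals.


3D distance between two points
P1 = (-2, 4, 9), P2 = (4, 2, -8)
Formula: d = sqrt((x2-x1)^2 + (y2-y1)^2 + (z2-z1)^2)
dx = 4 - -2 = 6
dy = 2 - 4 = -2
dz = -8 - 9 = -17
dx^2 + dy^2 + dz^2 = 36 + 4 + 289 = 329
d = sqrt(329)
d = 18.1384
18.1384 units


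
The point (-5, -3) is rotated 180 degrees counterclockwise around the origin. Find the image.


Transformation: rotation about the origin
Original point: (-5, -3)
Rule for 180 deg: (x, y) -> (-x, -y)
Apply: (-5, -3) -> (5, 3)
(5, 3)


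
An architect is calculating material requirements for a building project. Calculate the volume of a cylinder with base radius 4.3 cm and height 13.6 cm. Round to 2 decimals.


Shape: cylinder
Radius r = 4.3 cm, Height h = 13.6 cm
Formula: V = pi * r^2 * h
r^2 = 18.49
V = pi * 18.49 * 13.6
V = 251.464 * pi
V = 790
790 cm^3


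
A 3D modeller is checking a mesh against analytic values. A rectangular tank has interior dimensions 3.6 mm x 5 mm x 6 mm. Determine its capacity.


Shape: rectangular prism
l = 3.6 mm, w = 5 mm, h = 6 mm
Formula: V = l * w * h
V = 3.6 * 5 * 6
V = 18 * 6
V = 108
108 mm^3


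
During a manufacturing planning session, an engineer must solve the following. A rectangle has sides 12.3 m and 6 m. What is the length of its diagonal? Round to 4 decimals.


Shape: rectangle (diagonal via Pythagoras)
Sides: 12.3 m and 6 m
Formula: d = sqrt(l^2 + w^2)
l^2 = 151.29, w^2 = 36
l^2 + w^2 = 187.29
d = sqrt(187.29)
d = 13.6854
13.6854 m


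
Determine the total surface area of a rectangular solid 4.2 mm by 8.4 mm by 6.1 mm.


Shape: rectangular prism
l = 4.2 mm, w = 8.4 mm, h = 6.1 mm
Formula: SA = 2(lw + lh + wh)
lw = 35.28, lh = 25.62, wh = 51.24
lw + lh + wh = 112.14
SA = 2 * 112.14
SA = 224.28
224.28 mm^2


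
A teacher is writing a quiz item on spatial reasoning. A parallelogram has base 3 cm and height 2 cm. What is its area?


Shape: parallelogram
Base b = 3 cm, Height h = 2 cm
Formula: A = b * h
A = 3 * 2
A = 6
6 cm^2


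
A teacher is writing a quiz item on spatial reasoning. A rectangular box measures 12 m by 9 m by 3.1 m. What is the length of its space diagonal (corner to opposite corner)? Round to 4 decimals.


Shape: rectangular box (space diagonal)
l = 12 m, w = 9 m, h = 3.1 m
Visualize: the diagonal of the base, then a right triangle with that diagonal and the height.
Formula: d = sqrt(l^2 + w^2 + h^2)
l^2 + w^2 + h^2 = 144 + 81 + 9.61 = 234.61
d = sqrt(234.61)
d = 15.317
15.317 m


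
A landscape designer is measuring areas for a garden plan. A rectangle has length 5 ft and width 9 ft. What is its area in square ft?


Shape: rectangle
Length l = 5 ft, Width w = 9 ft
Formula: A = l * w
A = 5 * 9
A = 45
45 ft^2


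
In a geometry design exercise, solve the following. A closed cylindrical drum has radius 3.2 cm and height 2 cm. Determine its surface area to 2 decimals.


Shape: closed cylinder
Radius r = 3.2 cm, Height h = 2 cm
Formula: SA = 2*pi*r^2 + 2*pi*r*h = 2*pi*r*(r + h)
r + h = 5.2
2 * r * (r + h) = 2 * 3.2 * 5.2 = 33.28
SA = 33.28 * pi
SA = 104.55
104.55 cm^2


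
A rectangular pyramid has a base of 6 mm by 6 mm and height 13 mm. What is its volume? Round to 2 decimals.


Shape: rectangular pyramid
Base: 6 mm x 6 mm, Height h = 13 mm
Formula: V = (1/3) * base_area * h
base_area = 6 * 6 = 36
base_area * h = 36 * 13 = 468
V = 468 / 3
V = 156
156 mm^3


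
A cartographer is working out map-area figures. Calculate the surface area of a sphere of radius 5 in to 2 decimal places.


Shape: sphere
Radius r = 5 in
Formula: SA = 4 * pi * r^2
r^2 = 25
SA = 4 * pi * 25
SA = 100 * pi
SA = 314.16
314.16 in^2


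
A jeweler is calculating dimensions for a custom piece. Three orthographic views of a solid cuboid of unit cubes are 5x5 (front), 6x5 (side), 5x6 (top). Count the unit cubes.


Orthographic views of a solid rectangular block:
Front view 5 x 5 -> length = 5, height = 5
Side view 6 x 5 -> width = 6, height = 5 (consistent)
Top view 5 x 6 -> confirms length = 5, width = 6
The block is 5 x 6 x 5.
Total unit cubes = 5 * 6 * 5 = 150
150 unit cubes


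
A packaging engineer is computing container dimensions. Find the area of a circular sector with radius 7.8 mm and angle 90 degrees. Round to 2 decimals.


Shape: circular sector
Radius r = 7.8 mm, Angle = 90 degrees
Formula: A = (angle/360) * pi * r^2
r^2 = 60.84
Fraction of circle = 90/360
A = (90/360) * pi * 60.84
A = 15.21 * pi
A = 47.78
47.78 mm^2


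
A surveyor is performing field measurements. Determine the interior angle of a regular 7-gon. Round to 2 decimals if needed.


Shape: regular heptagon (7 sides)
Formula: interior angle = (n - 2) * 180 / n
(n - 2) = 5
(n - 2) * 180 = 900
angle = 900 / 7
angle = 128.57
128.57 degrees


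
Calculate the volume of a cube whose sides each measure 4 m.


Shape: cube
Side s = 4 m
Formula: V = s^3
V = 4 * 4 * 4
V = 16 * 4
V = 64
64 m^3


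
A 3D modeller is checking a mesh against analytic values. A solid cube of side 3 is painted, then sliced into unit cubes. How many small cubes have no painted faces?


Large cube: 3 x 3 x 3, cut into unit cubes.
n = 3, so n - 2 = 1
Unpainted cubes form the interior (n - 2)^3 block.
(n - 2)^3 = 1^3 = 1
1 unit cubes


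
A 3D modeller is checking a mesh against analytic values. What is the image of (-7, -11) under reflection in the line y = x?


Transformation: reflection
Original point: (-7, -11)
Rule for reflection over y = x: (x, y) -> (y, x)
Apply: (-7, -11) -> (-11, -7)
(-11, -7)


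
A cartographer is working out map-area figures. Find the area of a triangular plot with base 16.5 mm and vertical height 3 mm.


Shape: triangle
Base b = 16.5 mm, Height h = 3 mm
Formula: A = (1/2) * b * h
A = 0.5 * 16.5 * 3
A = 0.5 * 49.5
A = 24.75
24.75 mm^2


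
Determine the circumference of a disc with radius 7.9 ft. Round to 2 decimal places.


Shape: circle
Radius r = 7.9 ft
Formula: C = 2 * pi * r
C = 2 * pi * 7.9
C = 15.8 * pi
C = 49.64
49.64 ft


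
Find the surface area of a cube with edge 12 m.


Shape: cube
Side s = 12 m
A cube has 6 square faces.
Formula: SA = 6 * s^2
s^2 = 144
SA = 6 * 144
SA = 864
864 m^2


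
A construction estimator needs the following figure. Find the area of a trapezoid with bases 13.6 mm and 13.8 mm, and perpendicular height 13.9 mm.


Shape: trapezoid
Parallel sides a = 13.6 mm, b = 13.8 mm; Height h = 13.9 mm
Formula: A = (a + b) * h / 2
a + b = 13.6 + 13.8 = 27.4
A = 27.4 * 13.9 / 2
A = 380.86 / 2
A = 190.43
190.43 mm^2


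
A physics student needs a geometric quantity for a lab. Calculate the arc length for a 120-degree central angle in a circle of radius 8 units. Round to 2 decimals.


Shape: circular arc
Radius r = 8 units, Angle = 120 degrees
Formula: L = (angle/360) * 2 * pi * r
2 * pi * r = 16 * pi
L = (120/360) * 16 * pi
L = 5.333333 * pi
L = 16.76
16.76 units


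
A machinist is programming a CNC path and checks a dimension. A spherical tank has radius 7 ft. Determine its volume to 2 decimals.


Shape: sphere
Radius r = 7 ft
Formula: V = (4/3) * pi * r^3
r^3 = 343
(4/3) * 343 = 457.333333
V = 457.333333 * pi
V = 1436.76
1436.76 ft^3


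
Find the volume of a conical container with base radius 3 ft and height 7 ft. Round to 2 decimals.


Shape: cone
Radius r = 3 ft, Height h = 7 ft
Formula: V = (1/3) * pi * r^2 * h
r^2 = 9
pi * r^2 * h = pi * 9 * 7 = 63 * pi
V = 63 * pi / 3
V = 65.97
65.97 ft^3


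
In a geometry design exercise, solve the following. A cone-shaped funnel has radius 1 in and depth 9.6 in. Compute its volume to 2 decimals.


Shape: cone
Radius r = 1 in, Height h = 9.6 in
Formula: V = (1/3) * pi * r^2 * h
r^2 = 1
pi * r^2 * h = pi * 1 * 9.6 = 9.6 * pi
V = 9.6 * pi / 3
V = 10.05
10.05 in^3


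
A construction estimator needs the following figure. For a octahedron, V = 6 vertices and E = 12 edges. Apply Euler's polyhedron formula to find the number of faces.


Polyhedron: octahedron
Euler's formula for convex polyhedra: V - E + F = 2
Given: V = 6 vertices and E = 12 edges
Solve for F:
F = 2 + E - V = 2 + 12 - 6 = 8
8 faces


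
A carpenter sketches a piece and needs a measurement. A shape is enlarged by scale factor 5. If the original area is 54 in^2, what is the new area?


Linear scale factor k = 5
Original area = 54 in^2
Rule: under a linear scaling by k, areas scale by k^2.
k^2 = 5^2 = 25
New area = 54 * 25
New area = 1350
1350 in^2


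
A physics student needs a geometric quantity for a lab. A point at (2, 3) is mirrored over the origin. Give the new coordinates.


Transformation: reflection
Original point: (2, 3)
Rule for reflection through the origin: (x, y) -> (-x, -y)
Apply: (2, 3) -> (-2, -3)
(-2, -3)


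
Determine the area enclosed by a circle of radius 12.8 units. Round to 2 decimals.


Shape: circle
Radius r = 12.8 units
Formula: A = pi * r^2
r^2 = 12.8^2 = 163.84
A = pi * 163.84
A = 514.72
514.72 units^2


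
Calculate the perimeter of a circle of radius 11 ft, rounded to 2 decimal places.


Shape: circle
Radius r = 11 ft
Formula: C = 2 * pi * r
C = 2 * pi * 11
C = 22 * pi
C = 69.12
69.12 ft


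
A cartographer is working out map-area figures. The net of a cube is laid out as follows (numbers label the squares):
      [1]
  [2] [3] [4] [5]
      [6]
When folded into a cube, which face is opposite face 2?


Net: cross layout. Take square 3 as the base (bottom).
Fold the four squares in the horizontal row up around 3: 2 -> left, 4 -> right, 5 wraps to the top.
Fold 1 and 6 up from 3: 1 -> back, 6 -> front.
Opposite pairs are therefore: (1, 6), (2, 4), (3, 5).
Face 2 is opposite face 4.
face 4


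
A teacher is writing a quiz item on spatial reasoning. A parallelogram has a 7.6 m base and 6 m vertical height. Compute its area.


Shape: parallelogram
Base b = 7.6 m, Height h = 6 m
Formula: A = b * h
A = 7.6 * 6
A = 45.6
45.6 m^2


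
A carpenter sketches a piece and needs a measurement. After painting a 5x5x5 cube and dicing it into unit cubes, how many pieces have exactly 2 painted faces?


Large cube: 5 x 5 x 5, cut into unit cubes.
n = 5, so n - 2 = 3
Cubes with 2 painted faces lie along the edges, excluding corners.
A cube has 12 edges; each contributes (n - 2) = 3 such cubes.
Count = 12 * 3 = 36
36 unit cubes


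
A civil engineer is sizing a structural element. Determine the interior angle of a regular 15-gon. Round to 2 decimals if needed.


Shape: regular pentadecagon (15 sides)
Formula: interior angle = (n - 2) * 180 / n
(n - 2) = 13
(n - 2) * 180 = 2340
angle = 2340 / 15
angle = 156
156 degrees


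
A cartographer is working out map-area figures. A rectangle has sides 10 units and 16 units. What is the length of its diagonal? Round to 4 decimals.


Shape: rectangle (diagonal via Pythagoras)
Sides: 10 units and 16 units
Formula: d = sqrt(l^2 + w^2)
l^2 = 100, w^2 = 256
l^2 + w^2 = 356
d = sqrt(356)
d = 18.868
18.868 units


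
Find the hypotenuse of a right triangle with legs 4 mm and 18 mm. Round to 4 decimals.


Shape: right triangle
Legs a = 4 mm, b = 18 mm
Formula: c = sqrt(a^2 + b^2)
a^2 = 16, b^2 = 324
a^2 + b^2 = 340
c = sqrt(340)
c = 18.4391
18.4391 mm


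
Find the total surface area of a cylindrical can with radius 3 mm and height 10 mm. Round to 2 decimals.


Shape: closed cylinder
Radius r = 3 mm, Height h = 10 mm
Formula: SA = 2*pi*r^2 + 2*pi*r*h = 2*pi*r*(r + h)
r + h = 13
2 * r * (r + h) = 2 * 3 * 13 = 78
SA = 78 * pi
SA = 245.04
245.04 mm^2


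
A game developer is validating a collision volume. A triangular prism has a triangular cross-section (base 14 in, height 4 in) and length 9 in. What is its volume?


Shape: triangular prism
Triangle base = 14 in, triangle height = 4 in, prism length L = 9 in
Formula: V = (1/2 * b * h_tri) * L
Cross-section area = 0.5 * 14 * 4 = 28
V = 28 * 9
V = 252
252 in^3


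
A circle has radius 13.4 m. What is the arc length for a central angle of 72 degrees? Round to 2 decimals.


Shape: circular arc
Radius r = 13.4 m, Angle = 72 degrees
Formula: L = (angle/360) * 2 * pi * r
2 * pi * r = 26.8 * pi
L = (72/360) * 26.8 * pi
L = 5.36 * pi
L = 16.84
16.84 m


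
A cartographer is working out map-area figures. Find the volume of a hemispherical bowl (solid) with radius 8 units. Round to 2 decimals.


Shape: hemisphere (half of a sphere)
Radius r = 8 units
Formula: V = (1/2) * (4/3) * pi * r^3 = (2/3) * pi * r^3
r^3 = 512
(2/3) * 512 = 341.333333
V = 341.333333 * pi
V = 1072.33
1072.33 units^3


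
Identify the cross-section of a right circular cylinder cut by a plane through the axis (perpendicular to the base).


Solid: right circular cylinder
Cutting plane: through the axis (perpendicular to the base)
Visualize the intersection of the plane with the solid's surface.
The boundary of the cut region is a rectangle.
rectangle


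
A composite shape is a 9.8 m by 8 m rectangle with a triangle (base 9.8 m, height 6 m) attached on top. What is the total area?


Composite shape: rectangle + triangle
Rectangle area = 9.8 * 8 = 78.4
Triangle area = 0.5 * 9.8 * 6 = 29.4
Total = 78.4 + 29.4
Total = 107.8
107.8 m^2


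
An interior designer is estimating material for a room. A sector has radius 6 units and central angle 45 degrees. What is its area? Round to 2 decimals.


Shape: circular sector
Radius r = 6 units, Angle = 45 degrees
Formula: A = (angle/360) * pi * r^2
r^2 = 36
Fraction of circle = 45/360
A = (45/360) * pi * 36
A = 4.5 * pi
A = 14.14
14.14 units^2


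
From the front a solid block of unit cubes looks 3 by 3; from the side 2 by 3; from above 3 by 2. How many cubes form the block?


Orthographic views of a solid rectangular block:
Front view 3 x 3 -> length = 3, height = 3
Side view 2 x 3 -> width = 2, height = 3 (consistent)
Top view 3 x 2 -> confirms length = 3, width = 2
The block is 3 x 2 x 3.
Total unit cubes = 3 * 2 * 3 = 18
18 unit cubes


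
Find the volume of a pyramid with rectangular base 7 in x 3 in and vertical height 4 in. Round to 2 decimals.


Shape: rectangular pyramid
Base: 7 in x 3 in, Height h = 4 in
Formula: V = (1/3) * base_area * h
base_area = 7 * 3 = 21
base_area * h = 21 * 4 = 84
V = 84 / 3
V = 28
28 in^3


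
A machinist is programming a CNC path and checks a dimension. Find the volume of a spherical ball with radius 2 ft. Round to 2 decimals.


Shape: sphere
Radius r = 2 ft
Formula: V = (4/3) * pi * r^3
r^3 = 8
(4/3) * 8 = 10.666667
V = 10.666667 * pi
V = 33.51
33.51 ft^3


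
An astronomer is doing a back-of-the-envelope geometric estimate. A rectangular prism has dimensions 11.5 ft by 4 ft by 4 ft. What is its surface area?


Shape: rectangular prism
l = 11.5 ft, w = 4 ft, h = 4 ft
Formula: SA = 2(lw + lh + wh)
lw = 46, lh = 46, wh = 16
lw + lh + wh = 108
SA = 2 * 108
SA = 216
216 ft^2


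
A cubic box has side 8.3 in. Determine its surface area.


Shape: cube
Side s = 8.3 in
A cube has 6 square faces.
Formula: SA = 6 * s^2
s^2 = 68.89
SA = 6 * 68.89
SA = 413.34
413.34 in^2
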